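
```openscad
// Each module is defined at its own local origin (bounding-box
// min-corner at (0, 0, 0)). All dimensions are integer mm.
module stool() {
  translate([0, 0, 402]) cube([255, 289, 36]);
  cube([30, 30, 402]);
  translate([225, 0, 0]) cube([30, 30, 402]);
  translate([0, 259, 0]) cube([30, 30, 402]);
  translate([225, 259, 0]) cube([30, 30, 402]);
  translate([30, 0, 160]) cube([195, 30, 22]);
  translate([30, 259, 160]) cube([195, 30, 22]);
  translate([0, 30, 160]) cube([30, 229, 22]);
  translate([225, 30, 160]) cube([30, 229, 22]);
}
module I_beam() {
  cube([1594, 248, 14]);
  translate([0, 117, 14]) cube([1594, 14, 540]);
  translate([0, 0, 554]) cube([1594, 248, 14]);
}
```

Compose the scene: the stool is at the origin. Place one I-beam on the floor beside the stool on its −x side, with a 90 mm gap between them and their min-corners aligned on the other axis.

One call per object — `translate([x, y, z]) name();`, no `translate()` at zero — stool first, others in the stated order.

stool();
translate([-1684, 0, 0]) I_beam();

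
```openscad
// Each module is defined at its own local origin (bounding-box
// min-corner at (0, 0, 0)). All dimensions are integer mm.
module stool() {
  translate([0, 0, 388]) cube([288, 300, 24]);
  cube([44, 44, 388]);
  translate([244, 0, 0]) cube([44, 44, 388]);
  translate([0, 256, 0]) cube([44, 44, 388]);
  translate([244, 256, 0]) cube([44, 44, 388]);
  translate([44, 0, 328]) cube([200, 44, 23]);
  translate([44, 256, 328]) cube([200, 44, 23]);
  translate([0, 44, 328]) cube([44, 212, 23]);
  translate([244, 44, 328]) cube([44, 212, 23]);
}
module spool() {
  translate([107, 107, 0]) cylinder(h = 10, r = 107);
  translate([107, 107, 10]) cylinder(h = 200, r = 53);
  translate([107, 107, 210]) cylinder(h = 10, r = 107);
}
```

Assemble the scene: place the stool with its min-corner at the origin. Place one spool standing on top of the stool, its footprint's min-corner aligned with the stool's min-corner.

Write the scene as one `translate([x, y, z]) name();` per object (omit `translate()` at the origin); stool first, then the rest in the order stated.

stool();
translate([0, 0, 412]) spool();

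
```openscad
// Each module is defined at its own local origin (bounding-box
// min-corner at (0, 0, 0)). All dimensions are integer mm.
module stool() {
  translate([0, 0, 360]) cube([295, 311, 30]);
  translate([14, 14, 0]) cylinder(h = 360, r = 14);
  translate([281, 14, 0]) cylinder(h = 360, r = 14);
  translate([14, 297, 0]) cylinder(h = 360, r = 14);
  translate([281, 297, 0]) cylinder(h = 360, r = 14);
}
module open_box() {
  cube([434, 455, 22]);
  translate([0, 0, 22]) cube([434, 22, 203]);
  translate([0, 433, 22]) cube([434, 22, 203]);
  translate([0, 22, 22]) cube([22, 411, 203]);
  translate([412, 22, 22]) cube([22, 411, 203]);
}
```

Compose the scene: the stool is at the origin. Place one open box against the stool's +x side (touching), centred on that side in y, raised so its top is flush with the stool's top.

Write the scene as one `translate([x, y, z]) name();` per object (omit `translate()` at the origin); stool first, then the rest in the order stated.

stool();
translate([295, -72, 165]) open_box();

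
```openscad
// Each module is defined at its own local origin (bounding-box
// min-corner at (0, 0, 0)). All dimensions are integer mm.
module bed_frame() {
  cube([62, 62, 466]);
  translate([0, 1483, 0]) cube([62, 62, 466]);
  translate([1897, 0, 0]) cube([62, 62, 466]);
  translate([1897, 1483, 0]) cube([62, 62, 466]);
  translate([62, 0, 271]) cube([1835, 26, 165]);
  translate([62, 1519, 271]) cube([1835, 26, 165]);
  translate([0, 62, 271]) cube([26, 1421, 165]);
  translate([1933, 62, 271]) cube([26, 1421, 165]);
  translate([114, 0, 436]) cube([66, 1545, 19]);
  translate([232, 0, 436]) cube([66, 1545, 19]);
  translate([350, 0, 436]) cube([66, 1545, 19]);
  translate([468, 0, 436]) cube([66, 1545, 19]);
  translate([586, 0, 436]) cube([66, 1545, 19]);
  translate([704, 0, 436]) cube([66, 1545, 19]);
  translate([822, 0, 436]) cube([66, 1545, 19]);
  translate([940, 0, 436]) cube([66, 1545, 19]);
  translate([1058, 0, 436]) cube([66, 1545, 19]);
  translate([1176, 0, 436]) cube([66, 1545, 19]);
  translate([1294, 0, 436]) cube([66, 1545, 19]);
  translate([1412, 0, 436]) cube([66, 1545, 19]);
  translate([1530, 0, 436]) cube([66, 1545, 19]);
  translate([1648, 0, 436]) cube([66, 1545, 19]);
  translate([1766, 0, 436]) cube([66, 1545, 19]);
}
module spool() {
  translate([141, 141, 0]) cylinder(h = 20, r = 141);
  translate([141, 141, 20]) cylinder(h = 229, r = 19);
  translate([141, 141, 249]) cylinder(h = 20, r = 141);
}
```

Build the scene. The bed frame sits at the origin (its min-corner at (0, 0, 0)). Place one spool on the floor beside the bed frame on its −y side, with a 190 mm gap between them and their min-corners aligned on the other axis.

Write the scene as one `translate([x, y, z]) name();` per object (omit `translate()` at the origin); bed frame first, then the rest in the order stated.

bed_frame();
translate([0, -472, 0]) spool();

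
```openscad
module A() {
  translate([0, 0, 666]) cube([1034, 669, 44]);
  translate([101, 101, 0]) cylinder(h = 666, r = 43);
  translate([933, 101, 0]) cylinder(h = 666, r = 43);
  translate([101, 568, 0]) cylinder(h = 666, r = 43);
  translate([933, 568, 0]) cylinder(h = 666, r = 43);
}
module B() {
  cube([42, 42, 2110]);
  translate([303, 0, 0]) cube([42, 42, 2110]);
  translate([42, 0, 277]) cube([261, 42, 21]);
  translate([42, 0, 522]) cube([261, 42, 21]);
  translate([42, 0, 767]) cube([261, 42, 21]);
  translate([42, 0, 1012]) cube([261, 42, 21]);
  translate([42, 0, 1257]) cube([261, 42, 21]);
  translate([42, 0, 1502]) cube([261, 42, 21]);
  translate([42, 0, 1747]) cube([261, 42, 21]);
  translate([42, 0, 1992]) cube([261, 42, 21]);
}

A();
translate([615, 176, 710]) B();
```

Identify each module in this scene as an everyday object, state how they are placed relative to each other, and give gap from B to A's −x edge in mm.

The ladder's min-x is at 615; the table's min-x is 0; gap = 615 mm.

A is a table. B is a ladder. The ladder is on top of the table. The gap from the ladder to the table's −x edge is 615 mm.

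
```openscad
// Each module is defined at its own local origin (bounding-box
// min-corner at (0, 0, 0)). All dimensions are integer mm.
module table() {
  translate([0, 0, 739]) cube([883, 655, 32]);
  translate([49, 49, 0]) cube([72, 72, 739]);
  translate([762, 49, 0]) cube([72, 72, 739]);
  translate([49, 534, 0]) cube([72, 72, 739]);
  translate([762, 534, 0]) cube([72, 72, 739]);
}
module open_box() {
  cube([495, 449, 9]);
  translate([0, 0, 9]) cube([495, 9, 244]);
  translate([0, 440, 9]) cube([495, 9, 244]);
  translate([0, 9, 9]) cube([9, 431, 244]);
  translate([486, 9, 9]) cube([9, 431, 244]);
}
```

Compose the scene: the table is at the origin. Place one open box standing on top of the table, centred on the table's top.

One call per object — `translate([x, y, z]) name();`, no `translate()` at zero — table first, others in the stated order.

table();
translate([194, 103, 771]) open_box();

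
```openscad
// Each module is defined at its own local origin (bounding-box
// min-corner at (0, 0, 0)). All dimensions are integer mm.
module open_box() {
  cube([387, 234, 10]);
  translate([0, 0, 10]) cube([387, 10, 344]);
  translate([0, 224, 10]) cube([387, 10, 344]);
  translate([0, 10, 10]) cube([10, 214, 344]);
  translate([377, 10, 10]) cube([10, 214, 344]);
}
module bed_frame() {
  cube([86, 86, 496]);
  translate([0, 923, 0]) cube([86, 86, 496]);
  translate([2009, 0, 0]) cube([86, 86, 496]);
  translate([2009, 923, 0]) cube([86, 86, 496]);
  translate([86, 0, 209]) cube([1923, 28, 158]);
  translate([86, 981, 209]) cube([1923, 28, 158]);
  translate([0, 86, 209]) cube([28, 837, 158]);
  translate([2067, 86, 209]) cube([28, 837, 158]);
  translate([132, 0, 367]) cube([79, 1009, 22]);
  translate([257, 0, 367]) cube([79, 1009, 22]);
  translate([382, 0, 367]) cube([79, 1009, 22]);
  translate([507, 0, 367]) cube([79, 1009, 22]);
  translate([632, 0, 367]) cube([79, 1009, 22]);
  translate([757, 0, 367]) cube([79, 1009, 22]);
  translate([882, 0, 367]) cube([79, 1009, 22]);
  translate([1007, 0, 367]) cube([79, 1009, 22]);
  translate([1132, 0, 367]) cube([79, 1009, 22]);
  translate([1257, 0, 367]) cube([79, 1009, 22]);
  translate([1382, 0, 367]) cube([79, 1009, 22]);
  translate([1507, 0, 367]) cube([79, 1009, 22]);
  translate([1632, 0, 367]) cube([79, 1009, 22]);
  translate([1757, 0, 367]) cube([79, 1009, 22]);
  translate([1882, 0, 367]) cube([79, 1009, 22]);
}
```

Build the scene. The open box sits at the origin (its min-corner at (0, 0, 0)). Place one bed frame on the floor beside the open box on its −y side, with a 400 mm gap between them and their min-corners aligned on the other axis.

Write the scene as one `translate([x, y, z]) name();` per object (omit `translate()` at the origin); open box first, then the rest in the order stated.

open_box();
translate([0, -1409, 0]) bed_frame();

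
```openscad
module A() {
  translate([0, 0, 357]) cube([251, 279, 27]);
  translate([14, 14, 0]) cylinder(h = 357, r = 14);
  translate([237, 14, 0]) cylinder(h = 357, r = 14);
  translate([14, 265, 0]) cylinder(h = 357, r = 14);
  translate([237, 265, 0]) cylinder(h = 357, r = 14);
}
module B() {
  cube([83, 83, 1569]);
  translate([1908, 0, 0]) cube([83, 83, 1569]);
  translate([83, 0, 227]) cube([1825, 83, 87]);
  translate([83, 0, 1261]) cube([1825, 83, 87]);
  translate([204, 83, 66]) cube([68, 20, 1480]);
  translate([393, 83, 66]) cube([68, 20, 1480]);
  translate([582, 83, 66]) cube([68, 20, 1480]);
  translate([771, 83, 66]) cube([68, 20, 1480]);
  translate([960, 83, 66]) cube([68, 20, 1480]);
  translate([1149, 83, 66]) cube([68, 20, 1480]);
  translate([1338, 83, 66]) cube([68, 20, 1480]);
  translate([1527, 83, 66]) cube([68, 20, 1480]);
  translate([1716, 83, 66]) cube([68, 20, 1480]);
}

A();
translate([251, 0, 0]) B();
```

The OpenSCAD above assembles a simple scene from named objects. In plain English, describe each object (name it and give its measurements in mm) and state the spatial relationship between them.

A is a simple wooden stool: a rectangular seat 251 mm (x) by 279 mm (y), 27 mm thick, top face at z = 384 mm, on four round legs, each 28 mm in diameter. The legs rest on z = 0, each leg's axis is inset half a diameter from the nearest pair of seat edges (so the leg's bounding box is flush with the corner).

B is a fence section. Two 83×83 mm posts, 1569 mm tall, stand on the floor with a clear span of 1825 mm between their inner faces. Two horizontal rails of 83×87 mm section span the gap between the posts with their undersides at z = 227 mm and z = 1261 mm, flush with the posts' −y face. 9 pickets, each 68 mm wide, 20 mm thick and 1480 mm tall, are fixed to the +y face of the rails with their bottoms at z = 66 mm, evenly spaced across the span with equal gaps (rounded down to the nearest mm) at the −x end and between each pair — any rounding remainder accumulates at the +x end.

The fence section is against the stool's +x side, with their −y faces flush.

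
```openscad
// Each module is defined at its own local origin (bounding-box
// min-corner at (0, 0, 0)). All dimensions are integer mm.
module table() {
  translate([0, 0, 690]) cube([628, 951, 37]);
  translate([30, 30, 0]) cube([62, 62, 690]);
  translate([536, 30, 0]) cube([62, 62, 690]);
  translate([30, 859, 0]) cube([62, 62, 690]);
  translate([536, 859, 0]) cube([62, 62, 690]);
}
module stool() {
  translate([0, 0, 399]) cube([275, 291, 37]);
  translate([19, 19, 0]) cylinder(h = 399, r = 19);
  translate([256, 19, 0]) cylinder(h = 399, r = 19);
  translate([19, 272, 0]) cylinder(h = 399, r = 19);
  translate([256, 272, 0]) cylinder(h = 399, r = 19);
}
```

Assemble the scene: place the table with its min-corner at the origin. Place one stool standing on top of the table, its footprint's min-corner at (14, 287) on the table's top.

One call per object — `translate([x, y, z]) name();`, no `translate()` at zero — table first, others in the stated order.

table();
translate([14, 287, 727]) stool();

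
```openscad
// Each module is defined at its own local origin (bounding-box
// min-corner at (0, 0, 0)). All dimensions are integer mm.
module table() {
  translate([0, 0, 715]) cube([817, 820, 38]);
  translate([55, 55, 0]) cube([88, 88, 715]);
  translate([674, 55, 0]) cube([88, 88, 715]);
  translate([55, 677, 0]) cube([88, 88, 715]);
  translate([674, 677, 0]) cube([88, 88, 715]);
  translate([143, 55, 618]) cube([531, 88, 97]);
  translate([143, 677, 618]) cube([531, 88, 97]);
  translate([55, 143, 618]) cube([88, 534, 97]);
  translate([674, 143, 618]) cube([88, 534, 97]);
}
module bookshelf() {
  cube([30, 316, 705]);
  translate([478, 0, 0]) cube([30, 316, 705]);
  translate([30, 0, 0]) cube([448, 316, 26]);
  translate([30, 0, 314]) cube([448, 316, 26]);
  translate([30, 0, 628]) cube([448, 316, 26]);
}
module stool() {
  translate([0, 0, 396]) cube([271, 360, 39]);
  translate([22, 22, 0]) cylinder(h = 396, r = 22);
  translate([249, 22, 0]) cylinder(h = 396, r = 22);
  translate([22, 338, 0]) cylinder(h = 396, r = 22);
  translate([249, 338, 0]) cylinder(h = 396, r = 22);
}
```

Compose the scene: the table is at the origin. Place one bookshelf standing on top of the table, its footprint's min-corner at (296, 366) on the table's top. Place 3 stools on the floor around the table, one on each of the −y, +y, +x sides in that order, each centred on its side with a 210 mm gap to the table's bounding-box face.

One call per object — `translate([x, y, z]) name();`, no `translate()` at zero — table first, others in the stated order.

table();
translate([296, 366, 753]) bookshelf();
translate([273, -570, 0]) stool();
translate([273, 1030, 0]) stool();
translate([1027, 230, 0]) stool();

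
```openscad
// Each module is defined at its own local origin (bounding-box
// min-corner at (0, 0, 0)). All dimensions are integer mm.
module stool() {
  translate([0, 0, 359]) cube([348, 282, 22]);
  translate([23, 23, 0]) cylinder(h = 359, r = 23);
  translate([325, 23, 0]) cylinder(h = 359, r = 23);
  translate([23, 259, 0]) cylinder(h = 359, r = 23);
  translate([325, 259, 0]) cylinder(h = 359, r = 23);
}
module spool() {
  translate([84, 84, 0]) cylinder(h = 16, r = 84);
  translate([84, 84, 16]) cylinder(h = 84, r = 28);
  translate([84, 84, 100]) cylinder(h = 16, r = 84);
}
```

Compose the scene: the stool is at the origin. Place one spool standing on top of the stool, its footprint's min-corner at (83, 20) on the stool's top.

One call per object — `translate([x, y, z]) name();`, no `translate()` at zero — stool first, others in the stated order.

stool();
translate([83, 20, 381]) spool();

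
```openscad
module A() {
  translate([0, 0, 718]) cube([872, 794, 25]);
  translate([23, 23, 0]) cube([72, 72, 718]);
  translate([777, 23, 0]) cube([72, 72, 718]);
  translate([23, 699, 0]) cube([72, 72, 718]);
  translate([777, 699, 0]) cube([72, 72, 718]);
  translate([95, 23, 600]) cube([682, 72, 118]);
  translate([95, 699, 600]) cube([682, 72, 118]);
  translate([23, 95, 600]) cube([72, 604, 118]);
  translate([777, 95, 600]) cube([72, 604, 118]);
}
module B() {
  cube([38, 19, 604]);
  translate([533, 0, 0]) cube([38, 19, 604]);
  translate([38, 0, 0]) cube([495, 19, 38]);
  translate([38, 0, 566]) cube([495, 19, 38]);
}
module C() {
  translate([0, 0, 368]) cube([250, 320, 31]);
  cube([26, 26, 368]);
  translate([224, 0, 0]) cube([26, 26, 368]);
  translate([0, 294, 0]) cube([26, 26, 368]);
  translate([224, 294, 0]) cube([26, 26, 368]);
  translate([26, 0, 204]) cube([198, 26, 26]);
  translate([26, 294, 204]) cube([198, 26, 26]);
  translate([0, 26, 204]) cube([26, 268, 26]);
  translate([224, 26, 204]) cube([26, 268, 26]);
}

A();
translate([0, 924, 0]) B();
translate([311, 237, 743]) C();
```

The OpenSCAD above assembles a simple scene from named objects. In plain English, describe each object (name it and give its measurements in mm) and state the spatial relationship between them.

A is a rectangular dining table. The top is 872×794×25 mm with its upper surface at z = 743 mm. It stands on four 72×72 mm square legs, each inset 23 mm from the nearest pair of top edges, running from the floor to the underside of the top. Four apron rails, 72 mm thick and 118 mm tall, run between adjacent legs with their top edges flush with the underside of the top and their outer faces flush with the legs' outer faces.

B is a rectangular picture frame lying in the x–z plane (depth along y). The opening is 495 mm wide (x) by 528 mm tall (z), surrounded by a border 38 mm wide on all four sides. The frame is 19 mm deep and is made of two full-height vertical stiles with two horizontal rails fitted between them.

C is a simple wooden stool: a rectangular seat 250 mm (x) by 320 mm (y), 31 mm thick, top face at z = 399 mm, on four square legs, each 26×26 mm in cross-section. The legs rest on z = 0, each flush with a corner of the seat. Four stretchers, 26 mm wide and 26 mm tall, connect adjacent legs with their undersides at z = 204 mm, each running between the inner faces of the legs it joins and aligned with the legs' outer faces on the other axis.

The picture frame is on the floor beside the table on its +y side. The stool is on top of the table, centred.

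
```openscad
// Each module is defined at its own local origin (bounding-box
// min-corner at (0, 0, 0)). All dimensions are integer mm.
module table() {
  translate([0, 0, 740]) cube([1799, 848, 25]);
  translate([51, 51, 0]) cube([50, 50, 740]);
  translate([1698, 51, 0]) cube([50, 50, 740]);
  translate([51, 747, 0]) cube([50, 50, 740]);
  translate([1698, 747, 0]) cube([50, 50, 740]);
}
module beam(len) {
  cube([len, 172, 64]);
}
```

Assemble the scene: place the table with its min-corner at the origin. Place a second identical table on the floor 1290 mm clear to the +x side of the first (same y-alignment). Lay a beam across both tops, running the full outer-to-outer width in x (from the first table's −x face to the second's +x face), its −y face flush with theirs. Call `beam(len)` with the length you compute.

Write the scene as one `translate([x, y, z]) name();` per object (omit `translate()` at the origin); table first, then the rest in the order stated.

table();
translate([3089, 0, 0]) table();
translate([0, 0, 765]) beam(4888);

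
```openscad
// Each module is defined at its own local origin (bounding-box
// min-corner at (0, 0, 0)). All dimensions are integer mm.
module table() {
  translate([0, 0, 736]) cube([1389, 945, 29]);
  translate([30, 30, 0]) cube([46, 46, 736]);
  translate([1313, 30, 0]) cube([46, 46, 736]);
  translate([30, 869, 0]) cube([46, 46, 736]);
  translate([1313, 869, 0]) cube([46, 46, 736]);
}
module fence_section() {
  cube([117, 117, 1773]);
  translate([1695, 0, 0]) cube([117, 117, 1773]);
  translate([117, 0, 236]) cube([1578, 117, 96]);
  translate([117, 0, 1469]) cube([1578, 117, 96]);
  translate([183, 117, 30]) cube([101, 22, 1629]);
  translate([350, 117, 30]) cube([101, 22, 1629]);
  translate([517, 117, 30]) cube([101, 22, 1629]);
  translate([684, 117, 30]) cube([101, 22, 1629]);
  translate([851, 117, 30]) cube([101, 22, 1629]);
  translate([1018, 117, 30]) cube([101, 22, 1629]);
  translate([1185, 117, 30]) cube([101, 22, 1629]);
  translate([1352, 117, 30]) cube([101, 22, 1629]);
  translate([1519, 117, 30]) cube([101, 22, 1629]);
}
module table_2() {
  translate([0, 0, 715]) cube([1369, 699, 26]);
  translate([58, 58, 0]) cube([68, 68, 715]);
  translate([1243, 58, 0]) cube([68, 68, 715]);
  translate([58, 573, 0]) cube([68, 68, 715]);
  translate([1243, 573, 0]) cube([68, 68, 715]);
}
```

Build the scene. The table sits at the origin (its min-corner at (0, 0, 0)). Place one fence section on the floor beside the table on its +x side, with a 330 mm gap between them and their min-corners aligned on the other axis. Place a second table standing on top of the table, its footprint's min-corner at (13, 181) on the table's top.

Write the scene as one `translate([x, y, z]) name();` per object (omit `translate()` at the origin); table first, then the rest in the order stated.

table();
translate([1719, 0, 0]) fence_section();
translate([13, 181, 765]) table_2();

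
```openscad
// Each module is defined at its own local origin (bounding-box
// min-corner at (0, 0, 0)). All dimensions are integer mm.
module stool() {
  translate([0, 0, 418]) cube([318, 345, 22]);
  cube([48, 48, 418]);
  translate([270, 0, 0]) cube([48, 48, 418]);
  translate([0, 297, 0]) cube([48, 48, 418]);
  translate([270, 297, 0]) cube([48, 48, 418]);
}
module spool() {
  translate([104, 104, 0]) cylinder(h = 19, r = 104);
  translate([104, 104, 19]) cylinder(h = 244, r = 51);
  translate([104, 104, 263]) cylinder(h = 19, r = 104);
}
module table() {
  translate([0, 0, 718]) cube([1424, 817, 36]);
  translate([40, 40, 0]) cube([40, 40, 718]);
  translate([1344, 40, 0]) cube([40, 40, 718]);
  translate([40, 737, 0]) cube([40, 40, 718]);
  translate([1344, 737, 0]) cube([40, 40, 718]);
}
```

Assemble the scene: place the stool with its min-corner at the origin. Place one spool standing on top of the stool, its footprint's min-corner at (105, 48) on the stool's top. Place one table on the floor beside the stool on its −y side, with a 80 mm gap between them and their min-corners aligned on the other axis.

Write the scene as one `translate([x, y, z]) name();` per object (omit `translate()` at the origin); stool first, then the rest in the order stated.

stool();
translate([105, 48, 440]) spool();
translate([0, -897, 0]) table();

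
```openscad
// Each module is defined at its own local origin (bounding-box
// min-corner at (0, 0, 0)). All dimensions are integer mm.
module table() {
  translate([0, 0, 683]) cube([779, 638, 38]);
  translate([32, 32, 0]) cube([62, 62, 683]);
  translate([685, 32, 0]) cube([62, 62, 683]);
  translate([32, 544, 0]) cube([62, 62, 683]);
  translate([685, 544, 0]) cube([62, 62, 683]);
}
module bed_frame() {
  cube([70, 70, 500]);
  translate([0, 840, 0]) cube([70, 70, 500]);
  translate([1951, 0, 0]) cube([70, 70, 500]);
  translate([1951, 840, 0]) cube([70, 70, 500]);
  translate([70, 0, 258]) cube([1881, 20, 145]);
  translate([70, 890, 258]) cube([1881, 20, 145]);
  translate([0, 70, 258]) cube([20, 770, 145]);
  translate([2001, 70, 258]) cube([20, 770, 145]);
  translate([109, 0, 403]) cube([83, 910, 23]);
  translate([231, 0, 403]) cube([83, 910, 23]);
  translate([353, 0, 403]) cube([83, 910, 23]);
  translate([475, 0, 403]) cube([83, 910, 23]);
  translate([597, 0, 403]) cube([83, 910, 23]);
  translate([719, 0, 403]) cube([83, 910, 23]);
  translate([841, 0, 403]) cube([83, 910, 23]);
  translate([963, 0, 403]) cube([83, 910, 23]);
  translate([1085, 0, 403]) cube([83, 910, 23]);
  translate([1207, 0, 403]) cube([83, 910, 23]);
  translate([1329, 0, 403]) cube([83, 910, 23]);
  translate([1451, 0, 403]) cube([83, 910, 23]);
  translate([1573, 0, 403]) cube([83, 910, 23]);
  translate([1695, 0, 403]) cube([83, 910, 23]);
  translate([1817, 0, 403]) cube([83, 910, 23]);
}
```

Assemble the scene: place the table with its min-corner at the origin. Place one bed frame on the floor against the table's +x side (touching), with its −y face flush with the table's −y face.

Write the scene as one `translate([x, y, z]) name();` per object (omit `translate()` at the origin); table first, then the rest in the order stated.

table();
translate([779, 0, 0]) bed_frame();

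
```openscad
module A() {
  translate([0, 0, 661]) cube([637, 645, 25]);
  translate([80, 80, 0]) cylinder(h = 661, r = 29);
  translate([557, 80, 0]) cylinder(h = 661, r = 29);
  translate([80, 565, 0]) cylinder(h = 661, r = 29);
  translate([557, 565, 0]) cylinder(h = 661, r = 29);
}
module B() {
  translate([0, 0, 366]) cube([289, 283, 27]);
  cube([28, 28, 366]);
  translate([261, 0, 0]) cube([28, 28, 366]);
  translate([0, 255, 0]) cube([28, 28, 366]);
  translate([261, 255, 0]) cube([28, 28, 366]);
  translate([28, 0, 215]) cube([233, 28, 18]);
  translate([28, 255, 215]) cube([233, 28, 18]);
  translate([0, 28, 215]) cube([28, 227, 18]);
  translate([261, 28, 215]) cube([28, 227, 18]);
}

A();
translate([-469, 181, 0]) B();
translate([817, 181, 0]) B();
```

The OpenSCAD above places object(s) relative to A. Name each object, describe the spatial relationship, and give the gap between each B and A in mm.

A is a table. B is a stool. Two stools sit around the table at the −x, +x sides. The gap between each stool and the table is 180 mm.

Each stool's nearest face is 180 mm from the table's bounding box.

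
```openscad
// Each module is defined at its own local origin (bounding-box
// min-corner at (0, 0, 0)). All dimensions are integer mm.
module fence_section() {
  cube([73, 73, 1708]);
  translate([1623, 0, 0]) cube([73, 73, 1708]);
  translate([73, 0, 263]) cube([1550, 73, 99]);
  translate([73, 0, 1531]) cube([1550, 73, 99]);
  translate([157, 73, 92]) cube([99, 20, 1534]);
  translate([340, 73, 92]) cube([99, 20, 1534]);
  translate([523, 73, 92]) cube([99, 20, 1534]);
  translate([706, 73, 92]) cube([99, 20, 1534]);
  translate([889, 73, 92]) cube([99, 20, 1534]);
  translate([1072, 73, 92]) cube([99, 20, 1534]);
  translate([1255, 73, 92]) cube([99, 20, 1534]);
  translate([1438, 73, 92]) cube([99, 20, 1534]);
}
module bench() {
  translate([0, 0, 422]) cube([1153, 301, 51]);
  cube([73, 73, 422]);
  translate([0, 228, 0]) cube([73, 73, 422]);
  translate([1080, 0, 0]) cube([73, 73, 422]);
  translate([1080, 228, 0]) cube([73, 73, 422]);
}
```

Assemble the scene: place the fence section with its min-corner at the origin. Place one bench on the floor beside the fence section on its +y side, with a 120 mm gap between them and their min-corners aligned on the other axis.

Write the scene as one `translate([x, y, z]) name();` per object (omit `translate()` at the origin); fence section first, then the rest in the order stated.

fence_section();
translate([0, 213, 0]) bench();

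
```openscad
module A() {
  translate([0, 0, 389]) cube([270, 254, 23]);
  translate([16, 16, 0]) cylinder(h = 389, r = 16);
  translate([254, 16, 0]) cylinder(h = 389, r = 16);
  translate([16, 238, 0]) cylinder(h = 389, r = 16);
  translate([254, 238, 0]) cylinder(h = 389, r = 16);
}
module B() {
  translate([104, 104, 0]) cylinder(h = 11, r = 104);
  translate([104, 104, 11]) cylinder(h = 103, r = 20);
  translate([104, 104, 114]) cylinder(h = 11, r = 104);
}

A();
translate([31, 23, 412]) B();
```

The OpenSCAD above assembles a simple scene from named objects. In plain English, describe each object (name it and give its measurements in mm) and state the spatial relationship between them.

A is a simple wooden stool: a rectangular seat 270 mm (x) by 254 mm (y), 23 mm thick, top face at z = 412 mm, on four round legs, each 32 mm in diameter. The legs rest on z = 0, each leg's axis is inset half a diameter from the nearest pair of seat edges (so the leg's bounding box is flush with the corner).

B is a spool: two coaxial disc flanges of radius 104 mm and thickness 11 mm, joined by a core cylinder of radius 20 mm and height 103 mm. The lower flange rests on z = 0 and the three cylinders share a vertical axis.

The spool is on top of the stool, centred.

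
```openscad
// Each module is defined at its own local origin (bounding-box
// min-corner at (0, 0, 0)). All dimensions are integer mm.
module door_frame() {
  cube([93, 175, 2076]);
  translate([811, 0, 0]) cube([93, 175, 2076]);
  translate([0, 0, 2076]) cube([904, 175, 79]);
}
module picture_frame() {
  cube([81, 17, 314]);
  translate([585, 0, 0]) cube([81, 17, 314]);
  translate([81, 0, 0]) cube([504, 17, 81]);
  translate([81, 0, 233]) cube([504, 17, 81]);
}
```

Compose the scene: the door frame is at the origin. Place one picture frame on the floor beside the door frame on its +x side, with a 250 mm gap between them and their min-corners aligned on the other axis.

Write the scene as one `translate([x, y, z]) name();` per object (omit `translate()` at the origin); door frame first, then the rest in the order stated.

door_frame();
translate([1154, 0, 0]) picture_frame();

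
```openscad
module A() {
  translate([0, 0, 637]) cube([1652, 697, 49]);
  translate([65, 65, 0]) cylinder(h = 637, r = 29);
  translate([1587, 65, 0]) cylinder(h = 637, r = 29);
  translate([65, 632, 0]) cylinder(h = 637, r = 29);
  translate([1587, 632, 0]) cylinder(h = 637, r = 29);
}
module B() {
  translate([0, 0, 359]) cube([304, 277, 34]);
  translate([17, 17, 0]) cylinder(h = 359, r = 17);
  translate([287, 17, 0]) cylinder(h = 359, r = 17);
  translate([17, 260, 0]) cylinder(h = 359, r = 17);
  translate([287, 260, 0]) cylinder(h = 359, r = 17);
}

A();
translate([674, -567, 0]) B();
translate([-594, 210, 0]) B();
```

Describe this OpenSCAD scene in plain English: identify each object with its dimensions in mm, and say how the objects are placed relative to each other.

A is a table: top 1652 mm (x) × 697 mm (y), 49 mm thick, upper face at z = 686 mm, on four round legs of 58 mm diameter, each leg's bounding box inset 36 mm from the nearest pair of top edges, running from z = 0 to the bottom of the top.

B is a four-legged stool. The seat is 304×277 mm, 34 mm thick, top at z = 393 mm. It stands on four round legs, each 34 mm in diameter, from z = 0 to the seat underside, each leg's axis is inset half a diameter from the nearest pair of seat edges (so the leg's bounding box is flush with the corner).

Two stools sit around the table at the −y, −x sides.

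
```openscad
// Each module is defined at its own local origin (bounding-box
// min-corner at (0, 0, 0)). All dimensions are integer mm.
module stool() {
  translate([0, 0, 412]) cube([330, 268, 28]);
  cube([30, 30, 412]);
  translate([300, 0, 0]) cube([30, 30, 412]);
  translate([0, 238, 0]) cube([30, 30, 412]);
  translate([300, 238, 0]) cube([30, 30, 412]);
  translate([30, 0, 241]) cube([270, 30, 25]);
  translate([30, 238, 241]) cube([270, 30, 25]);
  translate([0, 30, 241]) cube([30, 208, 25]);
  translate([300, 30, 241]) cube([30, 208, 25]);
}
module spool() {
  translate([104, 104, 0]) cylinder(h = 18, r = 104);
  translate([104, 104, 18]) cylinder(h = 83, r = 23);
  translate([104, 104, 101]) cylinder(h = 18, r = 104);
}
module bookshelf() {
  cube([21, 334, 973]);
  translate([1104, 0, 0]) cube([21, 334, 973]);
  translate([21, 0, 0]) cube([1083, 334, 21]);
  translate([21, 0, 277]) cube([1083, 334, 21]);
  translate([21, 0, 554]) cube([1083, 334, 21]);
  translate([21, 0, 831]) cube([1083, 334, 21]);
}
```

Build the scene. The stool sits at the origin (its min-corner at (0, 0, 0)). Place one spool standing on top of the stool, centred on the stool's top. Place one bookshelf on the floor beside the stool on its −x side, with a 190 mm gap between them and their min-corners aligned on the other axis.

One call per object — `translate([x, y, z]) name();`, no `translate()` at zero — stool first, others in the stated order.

stool();
translate([61, 30, 440]) spool();
translate([-1315, 0, 0]) bookshelf();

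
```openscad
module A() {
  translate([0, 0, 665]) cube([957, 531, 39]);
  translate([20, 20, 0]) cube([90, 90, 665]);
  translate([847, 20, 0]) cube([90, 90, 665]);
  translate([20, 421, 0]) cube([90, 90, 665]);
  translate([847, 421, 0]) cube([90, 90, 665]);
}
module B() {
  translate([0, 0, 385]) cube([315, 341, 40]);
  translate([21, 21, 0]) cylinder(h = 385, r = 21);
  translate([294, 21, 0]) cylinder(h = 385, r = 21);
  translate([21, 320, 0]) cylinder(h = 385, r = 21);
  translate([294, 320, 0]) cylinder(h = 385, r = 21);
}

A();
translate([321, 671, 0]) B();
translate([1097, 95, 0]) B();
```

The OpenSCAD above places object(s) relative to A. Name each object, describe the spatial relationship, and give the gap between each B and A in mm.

A is a table. B is a stool. Two stools sit around the table at the +y, +x sides. The gap between each stool and the table is 140 mm.

Each stool's nearest face is 140 mm from the table's bounding box.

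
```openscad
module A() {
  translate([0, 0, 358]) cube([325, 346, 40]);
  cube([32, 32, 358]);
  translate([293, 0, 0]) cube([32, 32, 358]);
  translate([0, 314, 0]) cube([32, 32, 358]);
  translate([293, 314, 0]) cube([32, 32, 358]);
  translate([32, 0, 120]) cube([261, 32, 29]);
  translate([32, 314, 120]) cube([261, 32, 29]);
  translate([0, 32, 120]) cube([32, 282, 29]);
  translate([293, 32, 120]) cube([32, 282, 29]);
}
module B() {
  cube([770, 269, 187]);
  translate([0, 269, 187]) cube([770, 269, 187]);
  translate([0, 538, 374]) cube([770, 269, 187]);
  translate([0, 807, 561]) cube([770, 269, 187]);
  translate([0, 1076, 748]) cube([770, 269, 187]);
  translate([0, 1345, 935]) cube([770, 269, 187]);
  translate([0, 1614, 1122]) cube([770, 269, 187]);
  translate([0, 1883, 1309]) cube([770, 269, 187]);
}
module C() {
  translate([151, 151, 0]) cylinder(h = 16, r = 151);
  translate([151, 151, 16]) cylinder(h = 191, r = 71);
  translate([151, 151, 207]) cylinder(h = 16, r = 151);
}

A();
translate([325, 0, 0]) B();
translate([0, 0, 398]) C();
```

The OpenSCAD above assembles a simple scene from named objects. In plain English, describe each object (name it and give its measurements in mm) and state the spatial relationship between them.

A is a simple wooden stool: a rectangular seat 325 mm (x) by 346 mm (y), 40 mm thick, top face at z = 398 mm, on four square legs, each 32×32 mm in cross-section. The legs rest on z = 0, each flush with a corner of the seat. Four stretchers, 32 mm wide and 29 mm tall, connect adjacent legs with their undersides at z = 120 mm, each running between the inner faces of the legs it joins and aligned with the legs' outer faces on the other axis.

B is a straight staircase of 8 solid steps. Each step is 770 mm wide (x), 269 mm deep (y, the going) and 187 mm tall (the rise). The first step rests on the floor; each subsequent step sits one going further in +y and one rise higher in +z, directly behind and above the previous step with no overlap.

C is a spool: two coaxial disc flanges of radius 151 mm and thickness 16 mm, joined by a core cylinder of radius 71 mm and height 191 mm. The lower flange rests on z = 0 and the three cylinders share a vertical axis.

The staircase is against the stool's +x side, with their −y faces flush. The spool is on top of the stool.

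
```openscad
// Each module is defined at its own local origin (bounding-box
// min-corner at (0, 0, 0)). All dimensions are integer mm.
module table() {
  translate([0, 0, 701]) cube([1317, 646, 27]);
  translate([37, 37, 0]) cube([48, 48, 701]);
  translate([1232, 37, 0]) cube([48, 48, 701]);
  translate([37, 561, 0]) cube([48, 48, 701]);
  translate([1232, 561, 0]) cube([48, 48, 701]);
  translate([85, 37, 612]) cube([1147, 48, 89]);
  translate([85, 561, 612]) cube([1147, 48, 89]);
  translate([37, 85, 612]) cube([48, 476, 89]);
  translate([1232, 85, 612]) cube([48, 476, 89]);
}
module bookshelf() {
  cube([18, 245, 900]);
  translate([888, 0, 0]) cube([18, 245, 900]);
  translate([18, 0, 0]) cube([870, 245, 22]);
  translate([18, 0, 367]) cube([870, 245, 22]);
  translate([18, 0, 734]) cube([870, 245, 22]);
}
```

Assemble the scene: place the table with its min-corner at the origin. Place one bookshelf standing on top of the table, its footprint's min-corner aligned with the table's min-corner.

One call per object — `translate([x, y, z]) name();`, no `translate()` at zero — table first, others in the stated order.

table();
translate([0, 0, 728]) bookshelf();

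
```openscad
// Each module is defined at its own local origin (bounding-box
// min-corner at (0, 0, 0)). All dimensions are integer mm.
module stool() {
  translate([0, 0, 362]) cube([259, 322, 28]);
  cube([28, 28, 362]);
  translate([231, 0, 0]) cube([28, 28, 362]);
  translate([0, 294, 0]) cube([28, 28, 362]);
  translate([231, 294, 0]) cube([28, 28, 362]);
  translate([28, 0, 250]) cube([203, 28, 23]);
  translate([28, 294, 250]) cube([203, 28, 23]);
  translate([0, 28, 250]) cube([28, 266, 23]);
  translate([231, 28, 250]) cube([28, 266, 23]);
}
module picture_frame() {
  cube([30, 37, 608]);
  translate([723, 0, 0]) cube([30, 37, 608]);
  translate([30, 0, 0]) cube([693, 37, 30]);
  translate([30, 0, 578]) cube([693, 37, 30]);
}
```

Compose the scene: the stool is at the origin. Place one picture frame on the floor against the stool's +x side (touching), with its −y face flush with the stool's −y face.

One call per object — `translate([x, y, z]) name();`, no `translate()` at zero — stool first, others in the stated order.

stool();
translate([259, 0, 0]) picture_frame();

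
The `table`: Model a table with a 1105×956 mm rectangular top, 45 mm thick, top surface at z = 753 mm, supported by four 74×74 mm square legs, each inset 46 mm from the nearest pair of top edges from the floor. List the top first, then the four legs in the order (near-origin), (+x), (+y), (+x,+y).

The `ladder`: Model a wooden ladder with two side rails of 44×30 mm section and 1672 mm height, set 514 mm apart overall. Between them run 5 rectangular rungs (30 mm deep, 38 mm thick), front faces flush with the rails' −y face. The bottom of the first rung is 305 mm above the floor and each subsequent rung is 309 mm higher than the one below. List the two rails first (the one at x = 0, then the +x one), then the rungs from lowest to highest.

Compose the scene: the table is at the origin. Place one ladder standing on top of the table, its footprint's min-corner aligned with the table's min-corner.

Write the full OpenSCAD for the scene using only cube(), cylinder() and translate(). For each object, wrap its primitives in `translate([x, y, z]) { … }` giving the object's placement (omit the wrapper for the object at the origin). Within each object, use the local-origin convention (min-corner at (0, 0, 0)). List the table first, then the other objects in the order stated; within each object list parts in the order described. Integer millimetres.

translate([0, 0, 708]) cube([1105, 956, 45]);
translate([46, 46, 0]) cube([74, 74, 708]);
translate([985, 46, 0]) cube([74, 74, 708]);
translate([46, 836, 0]) cube([74, 74, 708]);
translate([985, 836, 0]) cube([74, 74, 708]);
translate([0, 0, 753]) {
  cube([44, 30, 1672]);
  translate([470, 0, 0]) cube([44, 30, 1672]);
  translate([44, 0, 305]) cube([426, 30, 38]);
  translate([44, 0, 614]) cube([426, 30, 38]);
  translate([44, 0, 923]) cube([426, 30, 38]);
  translate([44, 0, 1232]) cube([426, 30, 38]);
  translate([44, 0, 1541]) cube([426, 30, 38]);
}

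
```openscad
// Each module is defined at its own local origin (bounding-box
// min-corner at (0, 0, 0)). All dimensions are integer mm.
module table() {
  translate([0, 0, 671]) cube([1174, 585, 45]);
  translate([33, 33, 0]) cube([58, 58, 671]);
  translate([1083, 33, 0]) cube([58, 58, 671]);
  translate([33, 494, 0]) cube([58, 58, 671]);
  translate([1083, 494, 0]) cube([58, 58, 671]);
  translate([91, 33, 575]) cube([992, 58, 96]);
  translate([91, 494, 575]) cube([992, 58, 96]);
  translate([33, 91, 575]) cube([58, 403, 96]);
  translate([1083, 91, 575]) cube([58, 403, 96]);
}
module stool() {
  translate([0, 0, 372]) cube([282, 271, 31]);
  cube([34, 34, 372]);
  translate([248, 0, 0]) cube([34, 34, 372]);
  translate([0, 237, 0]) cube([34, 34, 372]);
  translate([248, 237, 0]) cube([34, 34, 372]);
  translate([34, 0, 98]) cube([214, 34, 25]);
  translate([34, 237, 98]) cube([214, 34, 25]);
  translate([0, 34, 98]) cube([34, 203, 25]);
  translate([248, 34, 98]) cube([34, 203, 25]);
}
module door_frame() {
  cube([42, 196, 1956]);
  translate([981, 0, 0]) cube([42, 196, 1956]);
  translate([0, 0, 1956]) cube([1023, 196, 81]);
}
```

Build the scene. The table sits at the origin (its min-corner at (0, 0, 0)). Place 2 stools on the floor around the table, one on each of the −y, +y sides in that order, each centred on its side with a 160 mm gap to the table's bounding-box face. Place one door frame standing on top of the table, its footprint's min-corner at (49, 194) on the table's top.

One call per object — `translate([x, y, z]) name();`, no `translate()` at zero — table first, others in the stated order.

table();
translate([446, -431, 0]) stool();
translate([446, 745, 0]) stool();
translate([49, 194, 716]) door_frame();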